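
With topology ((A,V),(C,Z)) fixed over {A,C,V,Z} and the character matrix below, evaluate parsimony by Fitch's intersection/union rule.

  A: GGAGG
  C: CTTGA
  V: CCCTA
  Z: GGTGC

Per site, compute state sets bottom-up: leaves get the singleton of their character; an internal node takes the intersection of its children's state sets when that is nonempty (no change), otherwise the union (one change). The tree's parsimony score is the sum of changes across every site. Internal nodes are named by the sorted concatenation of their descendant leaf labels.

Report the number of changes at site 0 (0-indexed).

[col 0] AV: children A:{G}, V:{C} ∪→ {C,G}; cost 1
[col 0] CZ: children C:{C}, Z:{G} ∪→ {C,G}; cost 1
[col 0] ACVZ: children AV:{C,G}, CZ:{C,G} ∩→ {C,G}; cost 0
[col 1] AV: children A:{G}, V:{C} ∪→ {C,G}; cost 1
[col 1] CZ: children C:{T}, Z:{G} ∪→ {G,T}; cost 1
[col 1] ACVZ: children AV:{C,G}, CZ:{G,T} ∩→ {G}; cost 0
[col 2] AV: children A:{A}, V:{C} ∪→ {A,C}; cost 1
[col 2] CZ: children C:{T}, Z:{T} ∩→ {T}; cost 0
[col 2] ACVZ: children AV:{A,C}, CZ:{T} ∪→ {A,C,T}; cost 1
[col 3] AV: children A:{G}, V:{T} ∪→ {G,T}; cost 1
[col 3] CZ: children C:{G}, Z:{G} ∩→ {G}; cost 0
[col 3] ACVZ: children AV:{G,T}, CZ:{G} ∩→ {G}; cost 0
[col 4] AV: children A:{G}, V:{A} ∪→ {A,G}; cost 1
[col 4] CZ: children C:{A}, Z:{C} ∪→ {A,C}; cost 1
[col 4] ACVZ: children AV:{A,G}, CZ:{A,C} ∩→ {A}; cost 0
per-site changes: [2, 2, 2, 1, 2]; total = 9

2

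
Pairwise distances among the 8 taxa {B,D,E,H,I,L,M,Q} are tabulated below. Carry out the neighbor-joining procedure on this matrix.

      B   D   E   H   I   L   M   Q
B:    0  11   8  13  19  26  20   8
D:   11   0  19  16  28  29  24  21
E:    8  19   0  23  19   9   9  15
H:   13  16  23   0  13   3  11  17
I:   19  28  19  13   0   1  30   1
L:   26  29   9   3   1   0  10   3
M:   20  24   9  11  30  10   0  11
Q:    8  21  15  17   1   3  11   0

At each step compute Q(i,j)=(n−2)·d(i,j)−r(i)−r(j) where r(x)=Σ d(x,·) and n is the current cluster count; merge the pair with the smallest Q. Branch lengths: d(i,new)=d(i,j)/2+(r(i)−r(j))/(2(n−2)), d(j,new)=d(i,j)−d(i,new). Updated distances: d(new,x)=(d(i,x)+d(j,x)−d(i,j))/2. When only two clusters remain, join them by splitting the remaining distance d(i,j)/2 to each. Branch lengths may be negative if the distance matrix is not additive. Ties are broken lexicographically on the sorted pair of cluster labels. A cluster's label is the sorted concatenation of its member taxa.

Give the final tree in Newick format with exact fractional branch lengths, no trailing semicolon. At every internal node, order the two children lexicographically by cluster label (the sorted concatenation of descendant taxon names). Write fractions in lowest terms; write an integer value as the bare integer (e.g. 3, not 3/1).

(((((B:23/12,D:109/12):89/24,E:103/24):117/32,M:163/32):113/32,H:115/32):141/64,((I:31/10,Q:-21/10):13/4,L:-7/4):141/64)

iteration 1: select B,D (d=11, Q=-187); attach at lengths (23/12, 109/12); label the merged cluster BD
  updated: d(BD,E)=8, d(BD,H)=9, d(BD,I)=18, d(BD,L)=22, d(BD,M)=33/2, d(BD,Q)=9
iteration 2: select I,Q (d=1, Q=-133); attach at lengths (31/10, -21/10); label the merged cluster IQ
  updated: d(BD,IQ)=13, d(E,IQ)=33/2, d(H,IQ)=29/2, d(IQ,L)=3/2, d(IQ,M)=20
iteration 3: select IQ,L (d=3/2, Q=-105); attach at lengths (13/4, -7/4); label the merged cluster ILQ
  updated: d(BD,ILQ)=67/4, d(E,ILQ)=12, d(H,ILQ)=8, d(ILQ,M)=57/4
iteration 4: select BD,E (d=8, Q=-313/4); attach at lengths (89/24, 103/24); label the merged cluster BDE
  updated: d(BDE,H)=12, d(BDE,ILQ)=83/8, d(BDE,M)=35/4
iteration 5: select BDE,M (d=35/4, Q=-381/8); attach at lengths (117/32, 163/32); label the merged cluster BDEM
  updated: d(BDEM,H)=57/8, d(BDEM,ILQ)=127/16
iteration 6: select BDEM,H (d=57/8, Q=-369/16); attach at lengths (113/32, 115/32); label the merged cluster BDEHM
  updated: d(BDEHM,ILQ)=141/32
iteration 7: select BDEHM,ILQ (d=141/32); attach at lengths (141/64, 141/64); label the merged cluster BDEHILMQ
final tree: (((((B:23/12,D:109/12):89/24,E:103/24):117/32,M:163/32):113/32,H:115/32):141/64,((I:31/10,Q:-21/10):13/4,L:-7/4):141/64)
total length: 1337/32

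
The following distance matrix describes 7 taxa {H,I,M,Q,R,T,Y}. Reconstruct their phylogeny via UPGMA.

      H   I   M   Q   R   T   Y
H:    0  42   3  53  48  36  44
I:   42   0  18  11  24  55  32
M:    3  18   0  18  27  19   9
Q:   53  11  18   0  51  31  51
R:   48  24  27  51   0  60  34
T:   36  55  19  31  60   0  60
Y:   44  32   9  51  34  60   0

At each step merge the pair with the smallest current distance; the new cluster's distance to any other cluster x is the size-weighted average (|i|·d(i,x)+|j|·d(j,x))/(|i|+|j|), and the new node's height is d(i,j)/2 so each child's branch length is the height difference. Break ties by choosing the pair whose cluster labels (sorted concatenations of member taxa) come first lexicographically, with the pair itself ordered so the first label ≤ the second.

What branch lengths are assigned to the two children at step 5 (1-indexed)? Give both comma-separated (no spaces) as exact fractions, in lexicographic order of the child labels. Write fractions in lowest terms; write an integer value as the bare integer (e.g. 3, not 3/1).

17/30,92/5

step 1: merge (H,M) at d=3; branch lengths H→3/2, M→3/2; new cluster HM
  updated: d(HM,I)=30, d(HM,Q)=71/2, d(HM,R)=75/2, d(HM,T)=55/2, d(HM,Y)=53/2
step 2: merge (I,Q) at d=11; branch lengths I→11/2, Q→11/2; new cluster IQ
  updated: d(HM,IQ)=131/4, d(IQ,R)=75/2, d(IQ,T)=43, d(IQ,Y)=83/2
step 3: merge (HM,Y) at d=53/2; branch lengths HM→47/4, Y→53/4; new cluster HMY
  updated: d(HMY,IQ)=107/3, d(HMY,R)=109/3, d(HMY,T)=115/3
step 4: merge (HMY,IQ) at d=107/3; branch lengths HMY→55/12, IQ→37/3; new cluster HIMQY
  updated: d(HIMQY,R)=184/5, d(HIMQY,T)=201/5
step 5: merge (HIMQY,R) at d=184/5; branch lengths HIMQY→17/30, R→92/5; new cluster HIMQRY
  updated: d(HIMQRY,T)=87/2
step 6: merge (HIMQRY,T) at d=87/2; branch lengths HIMQRY→67/20, T→87/4; new cluster HIMQRTY
final tree: (((((H:3/2,M:3/2):47/4,Y:53/4):55/12,(I:11/2,Q:11/2):37/3):17/30,R:92/5):67/20,T:87/4)
total length: 5999/60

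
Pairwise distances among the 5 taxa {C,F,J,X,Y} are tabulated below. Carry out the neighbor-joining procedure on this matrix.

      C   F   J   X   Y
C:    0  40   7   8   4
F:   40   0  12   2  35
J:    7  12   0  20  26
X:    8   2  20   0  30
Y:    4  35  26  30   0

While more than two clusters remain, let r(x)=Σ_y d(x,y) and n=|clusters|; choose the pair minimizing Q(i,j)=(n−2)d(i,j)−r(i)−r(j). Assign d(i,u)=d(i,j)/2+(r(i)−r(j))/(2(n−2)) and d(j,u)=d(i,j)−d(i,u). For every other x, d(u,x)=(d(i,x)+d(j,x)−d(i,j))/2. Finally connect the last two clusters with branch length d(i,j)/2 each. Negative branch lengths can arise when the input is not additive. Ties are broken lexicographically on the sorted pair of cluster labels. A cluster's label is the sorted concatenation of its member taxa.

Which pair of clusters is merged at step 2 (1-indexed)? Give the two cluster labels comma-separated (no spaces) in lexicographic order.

iteration 1: select F,X (d=2, Q=-143); attach at lengths (35/6, -23/6); label the merged cluster FX
  updated: d(C,FX)=23, d(FX,J)=15, d(FX,Y)=63/2
iteration 2: select C,Y (d=4, Q=-175/2); attach at lengths (-39/8, 71/8); label the merged cluster CY
  updated: d(CY,FX)=101/4, d(CY,J)=29/2
iteration 3: select CY,FX (d=101/4, Q=-219/4); attach at lengths (99/8, 103/8); label the merged cluster CFXY
  updated: d(CFXY,J)=17/8
iteration 4: select CFXY,J (d=17/8); attach at lengths (17/16, 17/16); label the merged cluster CFJXY
final tree: (((C:-39/8,Y:71/8):99/8,(F:35/6,X:-23/6):103/8):17/16,J:17/16)
total length: 267/8

C,Y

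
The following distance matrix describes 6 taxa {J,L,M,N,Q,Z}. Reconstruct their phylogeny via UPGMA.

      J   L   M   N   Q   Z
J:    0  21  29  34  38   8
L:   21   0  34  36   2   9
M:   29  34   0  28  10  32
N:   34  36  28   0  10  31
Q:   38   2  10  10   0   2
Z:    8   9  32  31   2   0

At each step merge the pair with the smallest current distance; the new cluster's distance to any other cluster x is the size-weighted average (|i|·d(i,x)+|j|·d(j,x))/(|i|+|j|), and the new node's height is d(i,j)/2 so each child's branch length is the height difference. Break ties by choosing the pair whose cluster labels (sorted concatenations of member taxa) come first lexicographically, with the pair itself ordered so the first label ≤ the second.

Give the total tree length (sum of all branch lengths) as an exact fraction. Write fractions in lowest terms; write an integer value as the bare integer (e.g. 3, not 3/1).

iteration 1: select L,Q (d=2); attach at lengths (1, 1); label the merged cluster LQ
  updated: d(J,LQ)=59/2, d(LQ,M)=22, d(LQ,N)=23, d(LQ,Z)=11/2
iteration 2: select LQ,Z (d=11/2); attach at lengths (7/4, 11/4); label the merged cluster LQZ
  updated: d(J,LQZ)=67/3, d(LQZ,M)=76/3, d(LQZ,N)=77/3
iteration 3: select J,LQZ (d=67/3); attach at lengths (67/6, 101/12); label the merged cluster JLQZ
  updated: d(JLQZ,M)=105/4, d(JLQZ,N)=111/4
iteration 4: select JLQZ,M (d=105/4); attach at lengths (47/24, 105/8); label the merged cluster JLMQZ
  updated: d(JLMQZ,N)=139/5
iteration 5: select JLMQZ,N (d=139/5); attach at lengths (31/40, 139/10); label the merged cluster JLMNQZ
final tree: (((J:67/6,((L:1,Q:1):7/4,Z:11/4):101/12):47/24,M:105/8):31/40,N:139/10)
total length: 6701/120

6701/120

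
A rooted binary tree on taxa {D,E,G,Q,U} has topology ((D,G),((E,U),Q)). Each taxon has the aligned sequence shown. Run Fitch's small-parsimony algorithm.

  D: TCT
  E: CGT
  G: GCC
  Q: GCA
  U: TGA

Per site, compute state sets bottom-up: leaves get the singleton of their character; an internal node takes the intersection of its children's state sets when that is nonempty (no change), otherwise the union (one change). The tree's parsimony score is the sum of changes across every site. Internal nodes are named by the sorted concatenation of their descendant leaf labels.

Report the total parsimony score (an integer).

[col 0] DG: children D:{T}, G:{G} ∪→ {G,T}; cost 1
[col 0] EU: children E:{C}, U:{T} ∪→ {C,T}; cost 1
[col 0] EQU: children EU:{C,T}, Q:{G} ∪→ {C,G,T}; cost 1
[col 0] DEGQU: children DG:{G,T}, EQU:{C,G,T} ∩→ {G,T}; cost 0
[col 1] DG: children D:{C}, G:{C} ∩→ {C}; cost 0
[col 1] EU: children E:{G}, U:{G} ∩→ {G}; cost 0
[col 1] EQU: children EU:{G}, Q:{C} ∪→ {C,G}; cost 1
[col 1] DEGQU: children DG:{C}, EQU:{C,G} ∩→ {C}; cost 0
[col 2] DG: children D:{T}, G:{C} ∪→ {C,T}; cost 1
[col 2] EU: children E:{T}, U:{A} ∪→ {A,T}; cost 1
[col 2] EQU: children EU:{A,T}, Q:{A} ∩→ {A}; cost 0
[col 2] DEGQU: children DG:{C,T}, EQU:{A} ∪→ {A,C,T}; cost 1
per-site changes: [3, 1, 3]; total = 7

7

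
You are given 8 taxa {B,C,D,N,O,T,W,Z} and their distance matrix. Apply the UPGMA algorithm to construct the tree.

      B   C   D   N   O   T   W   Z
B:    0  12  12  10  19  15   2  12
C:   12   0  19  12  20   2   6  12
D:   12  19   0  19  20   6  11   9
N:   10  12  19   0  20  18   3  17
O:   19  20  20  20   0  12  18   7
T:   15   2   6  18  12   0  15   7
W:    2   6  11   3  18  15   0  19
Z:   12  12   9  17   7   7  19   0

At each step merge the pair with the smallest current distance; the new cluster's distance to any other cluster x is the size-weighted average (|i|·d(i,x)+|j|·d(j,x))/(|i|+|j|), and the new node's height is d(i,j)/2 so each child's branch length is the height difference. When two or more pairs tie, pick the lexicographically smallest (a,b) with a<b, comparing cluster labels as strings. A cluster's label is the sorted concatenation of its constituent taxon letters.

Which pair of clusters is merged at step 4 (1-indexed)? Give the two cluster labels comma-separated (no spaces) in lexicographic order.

step 1: merge (B,W) at d=2; branch lengths B→1, W→1; new cluster BW
  updated: d(BW,C)=9, d(BW,D)=23/2, d(BW,N)=13/2, d(BW,O)=37/2, d(BW,T)=15, d(BW,Z)=31/2
step 2: merge (C,T) at d=2; branch lengths C→1, T→1; new cluster CT
  updated: d(BW,CT)=12, d(CT,D)=25/2, d(CT,N)=15, d(CT,O)=16, d(CT,Z)=19/2
step 3: merge (BW,N) at d=13/2; branch lengths BW→9/4, N→13/4; new cluster BNW
  updated: d(BNW,CT)=13, d(BNW,D)=14, d(BNW,O)=19, d(BNW,Z)=16
step 4: merge (O,Z) at d=7; branch lengths O→7/2, Z→7/2; new cluster OZ
  updated: d(BNW,OZ)=35/2, d(CT,OZ)=51/4, d(D,OZ)=29/2
step 5: merge (CT,D) at d=25/2; branch lengths CT→21/4, D→25/4; new cluster CDT
  updated: d(BNW,CDT)=40/3, d(CDT,OZ)=40/3
step 6: merge (BNW,CDT) at d=40/3; branch lengths BNW→41/12, CDT→5/12; new cluster BCDNTW
  updated: d(BCDNTW,OZ)=185/12
step 7: merge (BCDNTW,OZ) at d=185/12; branch lengths BCDNTW→25/24, OZ→101/24; new cluster BCDNOTWZ
final tree: ((((B:1,W:1):9/4,N:13/4):41/12,((C:1,T:1):21/4,D:25/4):5/12):25/24,(O:7/2,Z:7/2):101/24)
total length: 445/12

O,Z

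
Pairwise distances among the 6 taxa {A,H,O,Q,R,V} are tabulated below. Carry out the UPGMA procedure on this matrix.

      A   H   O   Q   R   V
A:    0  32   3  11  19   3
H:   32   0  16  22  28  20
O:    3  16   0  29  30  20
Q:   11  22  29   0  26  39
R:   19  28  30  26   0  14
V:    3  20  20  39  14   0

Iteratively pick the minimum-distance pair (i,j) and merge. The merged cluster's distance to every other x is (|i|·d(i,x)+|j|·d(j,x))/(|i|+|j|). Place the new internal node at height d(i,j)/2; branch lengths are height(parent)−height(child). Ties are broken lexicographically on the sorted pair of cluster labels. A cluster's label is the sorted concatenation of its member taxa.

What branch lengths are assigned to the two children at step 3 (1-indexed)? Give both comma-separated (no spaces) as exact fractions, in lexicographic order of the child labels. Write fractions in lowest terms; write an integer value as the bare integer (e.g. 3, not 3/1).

19/4,21/2

step 1: merge (A,O) at d=3; branch lengths A→3/2, O→3/2; new cluster AO
  updated: d(AO,H)=24, d(AO,Q)=20, d(AO,R)=49/2, d(AO,V)=23/2
step 2: merge (AO,V) at d=23/2; branch lengths AO→17/4, V→23/4; new cluster AOV
  updated: d(AOV,H)=68/3, d(AOV,Q)=79/3, d(AOV,R)=21
step 3: merge (AOV,R) at d=21; branch lengths AOV→19/4, R→21/2; new cluster AORV
  updated: d(AORV,H)=24, d(AORV,Q)=105/4
step 4: merge (H,Q) at d=22; branch lengths H→11, Q→11; new cluster HQ
  updated: d(AORV,HQ)=201/8
step 5: merge (AORV,HQ) at d=201/8; branch lengths AORV→33/16, HQ→25/16; new cluster AHOQRV
final tree: ((((A:3/2,O:3/2):17/4,V:23/4):19/4,R:21/2):33/16,(H:11,Q:11):25/16)
total length: 431/8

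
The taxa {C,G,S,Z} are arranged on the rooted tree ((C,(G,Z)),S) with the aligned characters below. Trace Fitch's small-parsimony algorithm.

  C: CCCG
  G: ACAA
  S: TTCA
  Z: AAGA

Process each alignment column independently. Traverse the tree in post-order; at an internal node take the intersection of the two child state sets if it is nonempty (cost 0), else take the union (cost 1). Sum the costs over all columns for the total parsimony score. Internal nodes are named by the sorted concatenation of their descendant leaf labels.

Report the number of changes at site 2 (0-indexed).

GZ@0: {A} ∩ {A} = {A} (intersection, +0)
CGZ@0: {C} ∪ {A} = {A,C} (union, +1)
CGSZ@0: {A,C} ∪ {T} = {A,C,T} (union, +1)
GZ@1: {C} ∪ {A} = {A,C} (union, +1)
CGZ@1: {C} ∩ {A,C} = {C} (intersection, +0)
CGSZ@1: {C} ∪ {T} = {C,T} (union, +1)
GZ@2: {A} ∪ {G} = {A,G} (union, +1)
CGZ@2: {C} ∪ {A,G} = {A,C,G} (union, +1)
CGSZ@2: {A,C,G} ∩ {C} = {C} (intersection, +0)
GZ@3: {A} ∩ {A} = {A} (intersection, +0)
CGZ@3: {G} ∪ {A} = {A,G} (union, +1)
CGSZ@3: {A,G} ∩ {A} = {A} (intersection, +0)
per-site changes: [2, 2, 2, 1]; total = 7

2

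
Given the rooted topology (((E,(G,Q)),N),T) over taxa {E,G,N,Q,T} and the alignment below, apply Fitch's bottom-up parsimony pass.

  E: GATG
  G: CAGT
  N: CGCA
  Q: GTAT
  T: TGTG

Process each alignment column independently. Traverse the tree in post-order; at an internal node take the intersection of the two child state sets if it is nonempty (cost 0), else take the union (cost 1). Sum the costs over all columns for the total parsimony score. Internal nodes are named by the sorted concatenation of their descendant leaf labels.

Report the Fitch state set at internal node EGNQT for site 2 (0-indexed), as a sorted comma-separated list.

T

GQ@0: {C} ∪ {G} = {C,G} (union, +1)
EGQ@0: {G} ∩ {C,G} = {G} (intersection, +0)
EGNQ@0: {G} ∪ {C} = {C,G} (union, +1)
EGNQT@0: {C,G} ∪ {T} = {C,G,T} (union, +1)
GQ@1: {A} ∪ {T} = {A,T} (union, +1)
EGQ@1: {A} ∩ {A,T} = {A} (intersection, +0)
EGNQ@1: {A} ∪ {G} = {A,G} (union, +1)
EGNQT@1: {A,G} ∩ {G} = {G} (intersection, +0)
GQ@2: {G} ∪ {A} = {A,G} (union, +1)
EGQ@2: {T} ∪ {A,G} = {A,G,T} (union, +1)
EGNQ@2: {A,G,T} ∪ {C} = {A,C,G,T} (union, +1)
EGNQT@2: {A,C,G,T} ∩ {T} = {T} (intersection, +0)
GQ@3: {T} ∩ {T} = {T} (intersection, +0)
EGQ@3: {G} ∪ {T} = {G,T} (union, +1)
EGNQ@3: {G,T} ∪ {A} = {A,G,T} (union, +1)
EGNQT@3: {A,G,T} ∩ {G} = {G} (intersection, +0)
per-site changes: [3, 2, 3, 2]; total = 10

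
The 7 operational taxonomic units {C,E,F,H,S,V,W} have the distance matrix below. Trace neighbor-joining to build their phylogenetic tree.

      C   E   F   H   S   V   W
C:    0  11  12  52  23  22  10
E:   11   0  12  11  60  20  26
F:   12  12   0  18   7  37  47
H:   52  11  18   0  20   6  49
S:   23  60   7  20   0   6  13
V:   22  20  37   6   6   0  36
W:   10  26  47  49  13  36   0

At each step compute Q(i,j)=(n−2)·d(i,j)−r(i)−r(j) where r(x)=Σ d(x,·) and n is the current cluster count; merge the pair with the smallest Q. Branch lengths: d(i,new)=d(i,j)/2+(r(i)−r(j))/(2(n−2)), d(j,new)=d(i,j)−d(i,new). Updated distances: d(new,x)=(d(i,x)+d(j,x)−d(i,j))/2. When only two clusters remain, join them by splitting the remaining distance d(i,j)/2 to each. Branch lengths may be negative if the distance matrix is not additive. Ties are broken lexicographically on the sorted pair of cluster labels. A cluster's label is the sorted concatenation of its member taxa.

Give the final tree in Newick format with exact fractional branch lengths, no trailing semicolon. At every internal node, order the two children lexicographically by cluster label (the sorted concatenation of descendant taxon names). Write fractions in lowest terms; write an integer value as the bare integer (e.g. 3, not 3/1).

((((((C:-1/10,W:101/10):29/4,E:25/4):13/2,F:5):269/32,S:135/32):185/32,H:157/32):35/64,V:35/64)

iteration 1: select C,W (d=10, Q=-261); attach at lengths (-1/10, 101/10); label the merged cluster CW
  updated: d(CW,E)=27/2, d(CW,F)=49/2, d(CW,H)=91/2, d(CW,S)=13, d(CW,V)=24
iteration 2: select CW,E (d=27/2, Q=-183); attach at lengths (29/4, 25/4); label the merged cluster CEW
  updated: d(CEW,F)=23/2, d(CEW,H)=43/2, d(CEW,S)=119/4, d(CEW,V)=61/4
iteration 3: select CEW,F (d=23/2, Q=-117); attach at lengths (13/2, 5); label the merged cluster CEFW
  updated: d(CEFW,H)=14, d(CEFW,S)=101/8, d(CEFW,V)=163/8
iteration 4: select CEFW,S (d=101/8, Q=-483/8); attach at lengths (269/32, 135/32); label the merged cluster CEFSW
  updated: d(CEFSW,H)=171/16, d(CEFSW,V)=55/8
iteration 5: select CEFSW,H (d=171/16, Q=-377/16); attach at lengths (185/32, 157/32); label the merged cluster CEFHSW
  updated: d(CEFHSW,V)=35/32
iteration 6: select CEFHSW,V (d=35/32); attach at lengths (35/64, 35/64); label the merged cluster CEFHSVW
final tree: ((((((C:-1/10,W:101/10):29/4,E:25/4):13/2,F:5):269/32,S:135/32):185/32,H:157/32):35/64,V:35/64)
total length: 1901/32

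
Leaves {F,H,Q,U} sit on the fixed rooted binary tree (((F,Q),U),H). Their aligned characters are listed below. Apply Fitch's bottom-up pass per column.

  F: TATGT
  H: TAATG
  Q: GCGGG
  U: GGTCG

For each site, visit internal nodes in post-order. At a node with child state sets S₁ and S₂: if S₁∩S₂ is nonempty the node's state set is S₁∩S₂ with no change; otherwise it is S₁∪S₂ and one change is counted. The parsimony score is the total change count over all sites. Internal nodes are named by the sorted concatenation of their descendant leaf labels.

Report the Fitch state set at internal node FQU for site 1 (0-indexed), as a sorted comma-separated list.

site 0, node FQ: F={T} ∪ Q={G} → {G,T} (+1)
site 0, node FQU: FQ={G,T} ∩ U={G} → {G} (+0)
site 0, node FHQU: FQU={G} ∪ H={T} → {G,T} (+1)
site 1, node FQ: F={A} ∪ Q={C} → {A,C} (+1)
site 1, node FQU: FQ={A,C} ∪ U={G} → {A,C,G} (+1)
site 1, node FHQU: FQU={A,C,G} ∩ H={A} → {A} (+0)
site 2, node FQ: F={T} ∪ Q={G} → {G,T} (+1)
site 2, node FQU: FQ={G,T} ∩ U={T} → {T} (+0)
site 2, node FHQU: FQU={T} ∪ H={A} → {A,T} (+1)
site 3, node FQ: F={G} ∩ Q={G} → {G} (+0)
site 3, node FQU: FQ={G} ∪ U={C} → {C,G} (+1)
site 3, node FHQU: FQU={C,G} ∪ H={T} → {C,G,T} (+1)
site 4, node FQ: F={T} ∪ Q={G} → {G,T} (+1)
site 4, node FQU: FQ={G,T} ∩ U={G} → {G} (+0)
site 4, node FHQU: FQU={G} ∩ H={G} → {G} (+0)
per-site changes: [2, 2, 2, 2, 1]; total = 9

A,C,G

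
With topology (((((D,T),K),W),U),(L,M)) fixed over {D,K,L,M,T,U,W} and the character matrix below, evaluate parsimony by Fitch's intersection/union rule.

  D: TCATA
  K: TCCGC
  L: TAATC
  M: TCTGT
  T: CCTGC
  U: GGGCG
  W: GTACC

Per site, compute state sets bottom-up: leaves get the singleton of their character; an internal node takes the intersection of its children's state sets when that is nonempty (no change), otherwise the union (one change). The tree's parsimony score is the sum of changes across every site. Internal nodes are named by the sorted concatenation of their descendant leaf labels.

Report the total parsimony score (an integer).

17

DT@0: {T} ∪ {C} = {C,T} (union, +1)
DKT@0: {C,T} ∩ {T} = {T} (intersection, +0)
DKTW@0: {T} ∪ {G} = {G,T} (union, +1)
DKTUW@0: {G,T} ∩ {G} = {G} (intersection, +0)
LM@0: {T} ∩ {T} = {T} (intersection, +0)
DKLMTUW@0: {G} ∪ {T} = {G,T} (union, +1)
DT@1: {C} ∩ {C} = {C} (intersection, +0)
DKT@1: {C} ∩ {C} = {C} (intersection, +0)
DKTW@1: {C} ∪ {T} = {C,T} (union, +1)
DKTUW@1: {C,T} ∪ {G} = {C,G,T} (union, +1)
LM@1: {A} ∪ {C} = {A,C} (union, +1)
DKLMTUW@1: {C,G,T} ∩ {A,C} = {C} (intersection, +0)
DT@2: {A} ∪ {T} = {A,T} (union, +1)
DKT@2: {A,T} ∪ {C} = {A,C,T} (union, +1)
DKTW@2: {A,C,T} ∩ {A} = {A} (intersection, +0)
DKTUW@2: {A} ∪ {G} = {A,G} (union, +1)
LM@2: {A} ∪ {T} = {A,T} (union, +1)
DKLMTUW@2: {A,G} ∩ {A,T} = {A} (intersection, +0)
DT@3: {T} ∪ {G} = {G,T} (union, +1)
DKT@3: {G,T} ∩ {G} = {G} (intersection, +0)
DKTW@3: {G} ∪ {C} = {C,G} (union, +1)
DKTUW@3: {C,G} ∩ {C} = {C} (intersection, +0)
LM@3: {T} ∪ {G} = {G,T} (union, +1)
DKLMTUW@3: {C} ∪ {G,T} = {C,G,T} (union, +1)
DT@4: {A} ∪ {C} = {A,C} (union, +1)
DKT@4: {A,C} ∩ {C} = {C} (intersection, +0)
DKTW@4: {C} ∩ {C} = {C} (intersection, +0)
DKTUW@4: {C} ∪ {G} = {C,G} (union, +1)
LM@4: {C} ∪ {T} = {C,T} (union, +1)
DKLMTUW@4: {C,G} ∩ {C,T} = {C} (intersection, +0)
per-site changes: [3, 3, 4, 4, 3]; total = 17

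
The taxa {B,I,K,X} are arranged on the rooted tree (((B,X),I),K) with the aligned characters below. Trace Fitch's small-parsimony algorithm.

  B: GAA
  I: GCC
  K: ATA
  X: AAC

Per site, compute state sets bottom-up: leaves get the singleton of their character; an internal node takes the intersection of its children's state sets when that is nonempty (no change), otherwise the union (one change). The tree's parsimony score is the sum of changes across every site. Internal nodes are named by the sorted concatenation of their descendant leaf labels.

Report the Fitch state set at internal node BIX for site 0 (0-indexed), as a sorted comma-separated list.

[col 0] BX: children B:{G}, X:{A} ∪→ {A,G}; cost 1
[col 0] BIX: children BX:{A,G}, I:{G} ∩→ {G}; cost 0
[col 0] BIKX: children BIX:{G}, K:{A} ∪→ {A,G}; cost 1
[col 1] BX: children B:{A}, X:{A} ∩→ {A}; cost 0
[col 1] BIX: children BX:{A}, I:{C} ∪→ {A,C}; cost 1
[col 1] BIKX: children BIX:{A,C}, K:{T} ∪→ {A,C,T}; cost 1
[col 2] BX: children B:{A}, X:{C} ∪→ {A,C}; cost 1
[col 2] BIX: children BX:{A,C}, I:{C} ∩→ {C}; cost 0
[col 2] BIKX: children BIX:{C}, K:{A} ∪→ {A,C}; cost 1
per-site changes: [2, 2, 2]; total = 6

G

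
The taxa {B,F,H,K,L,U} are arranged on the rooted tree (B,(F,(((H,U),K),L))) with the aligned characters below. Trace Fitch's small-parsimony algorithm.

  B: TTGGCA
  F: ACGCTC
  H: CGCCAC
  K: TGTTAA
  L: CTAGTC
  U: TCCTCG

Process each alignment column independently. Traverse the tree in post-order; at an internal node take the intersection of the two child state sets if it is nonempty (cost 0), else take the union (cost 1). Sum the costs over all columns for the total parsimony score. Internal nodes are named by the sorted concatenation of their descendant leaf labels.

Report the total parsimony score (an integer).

[col 0] HU: children H:{C}, U:{T} ∪→ {C,T}; cost 1
[col 0] HKU: children HU:{C,T}, K:{T} ∩→ {T}; cost 0
[col 0] HKLU: children HKU:{T}, L:{C} ∪→ {C,T}; cost 1
[col 0] FHKLU: children F:{A}, HKLU:{C,T} ∪→ {A,C,T}; cost 1
[col 0] BFHKLU: children B:{T}, FHKLU:{A,C,T} ∩→ {T}; cost 0
[col 1] HU: children H:{G}, U:{C} ∪→ {C,G}; cost 1
[col 1] HKU: children HU:{C,G}, K:{G} ∩→ {G}; cost 0
[col 1] HKLU: children HKU:{G}, L:{T} ∪→ {G,T}; cost 1
[col 1] FHKLU: children F:{C}, HKLU:{G,T} ∪→ {C,G,T}; cost 1
[col 1] BFHKLU: children B:{T}, FHKLU:{C,G,T} ∩→ {T}; cost 0
[col 2] HU: children H:{C}, U:{C} ∩→ {C}; cost 0
[col 2] HKU: children HU:{C}, K:{T} ∪→ {C,T}; cost 1
[col 2] HKLU: children HKU:{C,T}, L:{A} ∪→ {A,C,T}; cost 1
[col 2] FHKLU: children F:{G}, HKLU:{A,C,T} ∪→ {A,C,G,T}; cost 1
[col 2] BFHKLU: children B:{G}, FHKLU:{A,C,G,T} ∩→ {G}; cost 0
[col 3] HU: children H:{C}, U:{T} ∪→ {C,T}; cost 1
[col 3] HKU: children HU:{C,T}, K:{T} ∩→ {T}; cost 0
[col 3] HKLU: children HKU:{T}, L:{G} ∪→ {G,T}; cost 1
[col 3] FHKLU: children F:{C}, HKLU:{G,T} ∪→ {C,G,T}; cost 1
[col 3] BFHKLU: children B:{G}, FHKLU:{C,G,T} ∩→ {G}; cost 0
[col 4] HU: children H:{A}, U:{C} ∪→ {A,C}; cost 1
[col 4] HKU: children HU:{A,C}, K:{A} ∩→ {A}; cost 0
[col 4] HKLU: children HKU:{A}, L:{T} ∪→ {A,T}; cost 1
[col 4] FHKLU: children F:{T}, HKLU:{A,T} ∩→ {T}; cost 0
[col 4] BFHKLU: children B:{C}, FHKLU:{T} ∪→ {C,T}; cost 1
[col 5] HU: children H:{C}, U:{G} ∪→ {C,G}; cost 1
[col 5] HKU: children HU:{C,G}, K:{A} ∪→ {A,C,G}; cost 1
[col 5] HKLU: children HKU:{A,C,G}, L:{C} ∩→ {C}; cost 0
[col 5] FHKLU: children F:{C}, HKLU:{C} ∩→ {C}; cost 0
[col 5] BFHKLU: children B:{A}, FHKLU:{C} ∪→ {A,C}; cost 1
per-site changes: [3, 3, 3, 3, 3, 3]; total = 18

18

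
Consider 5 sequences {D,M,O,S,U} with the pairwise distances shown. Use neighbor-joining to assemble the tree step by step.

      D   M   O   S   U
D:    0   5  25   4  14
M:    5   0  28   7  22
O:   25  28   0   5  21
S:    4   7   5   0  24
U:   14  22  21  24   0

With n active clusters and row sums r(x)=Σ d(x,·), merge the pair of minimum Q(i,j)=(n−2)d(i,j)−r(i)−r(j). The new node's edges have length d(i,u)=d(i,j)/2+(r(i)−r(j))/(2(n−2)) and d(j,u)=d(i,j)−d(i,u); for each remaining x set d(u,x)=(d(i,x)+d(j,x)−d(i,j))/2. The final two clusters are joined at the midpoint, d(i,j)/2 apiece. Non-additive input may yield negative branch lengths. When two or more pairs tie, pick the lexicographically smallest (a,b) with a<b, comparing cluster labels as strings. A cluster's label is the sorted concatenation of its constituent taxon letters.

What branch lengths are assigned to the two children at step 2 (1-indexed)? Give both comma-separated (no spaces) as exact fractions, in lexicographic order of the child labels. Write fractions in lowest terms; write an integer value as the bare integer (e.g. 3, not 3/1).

step 1: merge (O,S) at d=5, Q=-104; branch lengths O→9, S→-4; new cluster OS
  updated: d(D,OS)=12, d(M,OS)=15, d(OS,U)=20
step 2: merge (D,M) at d=5, Q=-63; branch lengths D→-1/4, M→21/4; new cluster DM
  updated: d(DM,OS)=11, d(DM,U)=31/2
step 3: merge (DM,OS) at d=11, Q=-93/2; branch lengths DM→13/4, OS→31/4; new cluster DMOS
  updated: d(DMOS,U)=49/4
step 4: merge (DMOS,U) at d=49/4; branch lengths DMOS→49/8, U→49/8; new cluster DMOSU
final tree: (((D:-1/4,M:21/4):13/4,(O:9,S:-4):31/4):49/8,U:49/8)
total length: 133/4

-1/4,21/4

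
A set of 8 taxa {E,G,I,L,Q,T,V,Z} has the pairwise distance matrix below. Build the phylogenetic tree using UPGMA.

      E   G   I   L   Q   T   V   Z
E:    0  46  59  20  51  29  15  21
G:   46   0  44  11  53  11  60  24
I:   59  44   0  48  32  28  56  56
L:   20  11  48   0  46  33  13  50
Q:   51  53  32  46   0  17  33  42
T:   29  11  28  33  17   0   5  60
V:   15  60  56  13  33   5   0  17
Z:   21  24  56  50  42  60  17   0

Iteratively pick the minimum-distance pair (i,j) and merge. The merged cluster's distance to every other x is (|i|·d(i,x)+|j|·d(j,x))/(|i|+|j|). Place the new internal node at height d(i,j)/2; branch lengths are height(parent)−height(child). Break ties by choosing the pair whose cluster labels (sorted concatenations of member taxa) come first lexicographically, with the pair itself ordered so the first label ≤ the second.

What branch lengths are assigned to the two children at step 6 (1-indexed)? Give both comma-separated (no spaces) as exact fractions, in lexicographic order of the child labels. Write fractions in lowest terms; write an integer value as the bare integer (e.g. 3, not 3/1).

5/12,65/12

iteration 1: select T,V (d=5); attach at lengths (5/2, 5/2); label the merged cluster TV
  updated: d(E,TV)=22, d(G,TV)=71/2, d(I,TV)=42, d(L,TV)=23, d(Q,TV)=25, d(TV,Z)=77/2
iteration 2: select G,L (d=11); attach at lengths (11/2, 11/2); label the merged cluster GL
  updated: d(E,GL)=33, d(GL,I)=46, d(GL,Q)=99/2, d(GL,TV)=117/4, d(GL,Z)=37
iteration 3: select E,Z (d=21); attach at lengths (21/2, 21/2); label the merged cluster EZ
  updated: d(EZ,GL)=35, d(EZ,I)=115/2, d(EZ,Q)=93/2, d(EZ,TV)=121/4
iteration 4: select Q,TV (d=25); attach at lengths (25/2, 10); label the merged cluster QTV
  updated: d(EZ,QTV)=107/3, d(GL,QTV)=36, d(I,QTV)=116/3
iteration 5: select EZ,GL (d=35); attach at lengths (7, 12); label the merged cluster EGLZ
  updated: d(EGLZ,I)=207/4, d(EGLZ,QTV)=215/6
iteration 6: select EGLZ,QTV (d=215/6); attach at lengths (5/12, 65/12); label the merged cluster EGLQTVZ
  updated: d(EGLQTVZ,I)=323/7
iteration 7: select EGLQTVZ,I (d=323/7); attach at lengths (433/84, 323/14); label the merged cluster EGILQTVZ
final tree: ((((E:21/2,Z:21/2):7,(G:11/2,L:11/2):12):5/12,(Q:25/2,(T:5/2,V:5/2):10):65/12):433/84,I:323/14)
total length: 9455/84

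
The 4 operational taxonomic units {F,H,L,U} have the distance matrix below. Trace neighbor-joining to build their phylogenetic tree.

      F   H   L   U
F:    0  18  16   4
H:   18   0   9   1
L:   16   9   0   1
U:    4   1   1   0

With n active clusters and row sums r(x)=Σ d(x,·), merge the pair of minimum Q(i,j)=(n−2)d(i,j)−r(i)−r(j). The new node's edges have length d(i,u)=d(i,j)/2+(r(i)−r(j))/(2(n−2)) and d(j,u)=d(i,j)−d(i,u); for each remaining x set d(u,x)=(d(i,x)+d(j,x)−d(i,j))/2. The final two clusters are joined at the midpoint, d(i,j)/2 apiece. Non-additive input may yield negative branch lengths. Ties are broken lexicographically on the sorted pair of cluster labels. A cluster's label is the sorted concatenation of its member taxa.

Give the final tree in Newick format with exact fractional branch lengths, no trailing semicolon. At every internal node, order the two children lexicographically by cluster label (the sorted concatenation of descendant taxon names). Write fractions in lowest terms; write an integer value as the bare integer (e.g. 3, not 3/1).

(((F:10,U:-6):5/2,H:5):2,L:2)

step 1: merge (F,U) at d=4, Q=-36; branch lengths F→10, U→-6; new cluster FU
  updated: d(FU,H)=15/2, d(FU,L)=13/2
step 2: merge (FU,H) at d=15/2, Q=-23; branch lengths FU→5/2, H→5; new cluster FHU
  updated: d(FHU,L)=4
step 3: merge (FHU,L) at d=4; branch lengths FHU→2, L→2; new cluster FHLU
final tree: (((F:10,U:-6):5/2,H:5):2,L:2)
total length: 31/2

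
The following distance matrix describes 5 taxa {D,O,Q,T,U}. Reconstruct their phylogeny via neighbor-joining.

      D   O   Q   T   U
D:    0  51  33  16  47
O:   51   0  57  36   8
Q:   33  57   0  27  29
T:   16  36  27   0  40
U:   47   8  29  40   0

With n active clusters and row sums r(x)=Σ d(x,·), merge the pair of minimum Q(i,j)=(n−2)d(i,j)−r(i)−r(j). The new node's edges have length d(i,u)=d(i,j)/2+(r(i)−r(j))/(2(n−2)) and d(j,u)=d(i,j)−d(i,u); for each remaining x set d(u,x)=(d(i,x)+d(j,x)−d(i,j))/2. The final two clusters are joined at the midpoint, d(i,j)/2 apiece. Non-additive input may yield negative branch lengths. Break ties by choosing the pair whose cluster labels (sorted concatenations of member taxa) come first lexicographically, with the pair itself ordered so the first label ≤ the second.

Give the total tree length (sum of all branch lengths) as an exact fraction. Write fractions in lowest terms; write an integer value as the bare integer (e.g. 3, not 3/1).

281/4

1. join O+U (d=8, Q=-252) ⇒ OU; edges |O|=26/3, |U|=-2/3
  updated: d(D,OU)=45, d(OU,Q)=39, d(OU,T)=34
2. join D+T (d=16, Q=-139) ⇒ DT; edges |D|=49/4, |T|=15/4
  updated: d(DT,OU)=63/2, d(DT,Q)=22
3. join DT+OU (d=63/2, Q=-185/2) ⇒ DOTU; edges |DT|=29/4, |OU|=97/4
  updated: d(DOTU,Q)=59/4
4. join DOTU+Q (d=59/4) ⇒ DOQTU; edges |DOTU|=59/8, |Q|=59/8
final tree: (((D:49/4,T:15/4):29/4,(O:26/3,U:-2/3):97/4):59/8,Q:59/8)
total length: 281/4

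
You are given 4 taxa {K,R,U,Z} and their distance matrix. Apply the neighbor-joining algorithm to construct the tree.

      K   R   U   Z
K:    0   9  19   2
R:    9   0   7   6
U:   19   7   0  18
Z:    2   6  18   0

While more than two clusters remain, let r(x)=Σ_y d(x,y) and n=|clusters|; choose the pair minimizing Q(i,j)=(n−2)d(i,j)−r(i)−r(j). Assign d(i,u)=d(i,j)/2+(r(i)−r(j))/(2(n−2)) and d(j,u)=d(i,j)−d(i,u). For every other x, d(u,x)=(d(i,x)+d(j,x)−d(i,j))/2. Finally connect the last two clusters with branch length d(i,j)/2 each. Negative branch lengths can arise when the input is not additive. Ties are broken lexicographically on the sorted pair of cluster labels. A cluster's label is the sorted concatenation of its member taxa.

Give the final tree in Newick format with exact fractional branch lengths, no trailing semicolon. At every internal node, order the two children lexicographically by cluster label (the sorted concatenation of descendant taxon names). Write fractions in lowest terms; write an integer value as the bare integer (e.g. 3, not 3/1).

(((K:2,Z:0):17/2,R:-2):9/2,U:9/2)

iteration 1: select K,Z (d=2, Q=-52); attach at lengths (2, 0); label the merged cluster KZ
  updated: d(KZ,R)=13/2, d(KZ,U)=35/2
iteration 2: select KZ,R (d=13/2, Q=-31); attach at lengths (17/2, -2); label the merged cluster KRZ
  updated: d(KRZ,U)=9
iteration 3: select KRZ,U (d=9); attach at lengths (9/2, 9/2); label the merged cluster KRUZ
final tree: (((K:2,Z:0):17/2,R:-2):9/2,U:9/2)
total length: 35/2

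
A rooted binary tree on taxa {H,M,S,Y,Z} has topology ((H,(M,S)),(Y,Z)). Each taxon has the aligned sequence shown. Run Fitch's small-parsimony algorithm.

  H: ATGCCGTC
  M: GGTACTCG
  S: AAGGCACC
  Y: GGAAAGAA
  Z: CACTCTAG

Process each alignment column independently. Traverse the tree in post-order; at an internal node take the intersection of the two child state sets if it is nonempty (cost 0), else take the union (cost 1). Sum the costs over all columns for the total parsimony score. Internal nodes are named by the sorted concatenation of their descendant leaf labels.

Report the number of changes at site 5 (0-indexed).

3

MS@0: {G} ∪ {A} = {A,G} (union, +1)
HMS@0: {A} ∩ {A,G} = {A} (intersection, +0)
YZ@0: {G} ∪ {C} = {C,G} (union, +1)
HMSYZ@0: {A} ∪ {C,G} = {A,C,G} (union, +1)
MS@1: {G} ∪ {A} = {A,G} (union, +1)
HMS@1: {T} ∪ {A,G} = {A,G,T} (union, +1)
YZ@1: {G} ∪ {A} = {A,G} (union, +1)
HMSYZ@1: {A,G,T} ∩ {A,G} = {A,G} (intersection, +0)
MS@2: {T} ∪ {G} = {G,T} (union, +1)
HMS@2: {G} ∩ {G,T} = {G} (intersection, +0)
YZ@2: {A} ∪ {C} = {A,C} (union, +1)
HMSYZ@2: {G} ∪ {A,C} = {A,C,G} (union, +1)
MS@3: {A} ∪ {G} = {A,G} (union, +1)
HMS@3: {C} ∪ {A,G} = {A,C,G} (union, +1)
YZ@3: {A} ∪ {T} = {A,T} (union, +1)
HMSYZ@3: {A,C,G} ∩ {A,T} = {A} (intersection, +0)
MS@4: {C} ∩ {C} = {C} (intersection, +0)
HMS@4: {C} ∩ {C} = {C} (intersection, +0)
YZ@4: {A} ∪ {C} = {A,C} (union, +1)
HMSYZ@4: {C} ∩ {A,C} = {C} (intersection, +0)
MS@5: {T} ∪ {A} = {A,T} (union, +1)
HMS@5: {G} ∪ {A,T} = {A,G,T} (union, +1)
YZ@5: {G} ∪ {T} = {G,T} (union, +1)
HMSYZ@5: {A,G,T} ∩ {G,T} = {G,T} (intersection, +0)
MS@6: {C} ∩ {C} = {C} (intersection, +0)
HMS@6: {T} ∪ {C} = {C,T} (union, +1)
YZ@6: {A} ∩ {A} = {A} (intersection, +0)
HMSYZ@6: {C,T} ∪ {A} = {A,C,T} (union, +1)
MS@7: {G} ∪ {C} = {C,G} (union, +1)
HMS@7: {C} ∩ {C,G} = {C} (intersection, +0)
YZ@7: {A} ∪ {G} = {A,G} (union, +1)
HMSYZ@7: {C} ∪ {A,G} = {A,C,G} (union, +1)
per-site changes: [3, 3, 3, 3, 1, 3, 2, 3]; total = 21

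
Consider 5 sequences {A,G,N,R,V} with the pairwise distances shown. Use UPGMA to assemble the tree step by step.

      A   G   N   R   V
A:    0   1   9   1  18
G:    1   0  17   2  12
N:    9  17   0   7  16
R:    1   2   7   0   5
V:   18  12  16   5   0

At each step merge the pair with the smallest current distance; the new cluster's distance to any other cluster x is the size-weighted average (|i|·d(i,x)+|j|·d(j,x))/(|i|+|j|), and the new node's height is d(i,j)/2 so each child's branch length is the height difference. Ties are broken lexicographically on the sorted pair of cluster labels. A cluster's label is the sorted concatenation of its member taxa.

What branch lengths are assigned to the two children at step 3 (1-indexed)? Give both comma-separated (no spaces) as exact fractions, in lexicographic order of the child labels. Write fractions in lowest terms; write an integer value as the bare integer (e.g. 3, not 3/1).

step 1: merge (A,G) at d=1; branch lengths A→1/2, G→1/2; new cluster AG
  updated: d(AG,N)=13, d(AG,R)=3/2, d(AG,V)=15
step 2: merge (AG,R) at d=3/2; branch lengths AG→1/4, R→3/4; new cluster AGR
  updated: d(AGR,N)=11, d(AGR,V)=35/3
step 3: merge (AGR,N) at d=11; branch lengths AGR→19/4, N→11/2; new cluster AGNR
  updated: d(AGNR,V)=51/4
step 4: merge (AGNR,V) at d=51/4; branch lengths AGNR→7/8, V→51/8; new cluster AGNRV
final tree: ((((A:1/2,G:1/2):1/4,R:3/4):19/4,N:11/2):7/8,V:51/8)
total length: 39/2

19/4,11/2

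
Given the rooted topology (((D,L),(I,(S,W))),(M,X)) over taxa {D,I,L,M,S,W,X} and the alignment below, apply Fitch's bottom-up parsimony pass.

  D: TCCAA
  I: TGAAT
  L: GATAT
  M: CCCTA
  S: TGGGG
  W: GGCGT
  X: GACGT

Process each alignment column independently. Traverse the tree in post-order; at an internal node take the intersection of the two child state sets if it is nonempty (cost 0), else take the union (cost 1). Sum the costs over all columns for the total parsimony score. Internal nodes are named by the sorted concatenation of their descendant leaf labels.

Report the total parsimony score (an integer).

[col 0] DL: children D:{T}, L:{G} ∪→ {G,T}; cost 1
[col 0] SW: children S:{T}, W:{G} ∪→ {G,T}; cost 1
[col 0] ISW: children I:{T}, SW:{G,T} ∩→ {T}; cost 0
[col 0] DILSW: children DL:{G,T}, ISW:{T} ∩→ {T}; cost 0
[col 0] MX: children M:{C}, X:{G} ∪→ {C,G}; cost 1
[col 0] DILMSWX: children DILSW:{T}, MX:{C,G} ∪→ {C,G,T}; cost 1
[col 1] DL: children D:{C}, L:{A} ∪→ {A,C}; cost 1
[col 1] SW: children S:{G}, W:{G} ∩→ {G}; cost 0
[col 1] ISW: children I:{G}, SW:{G} ∩→ {G}; cost 0
[col 1] DILSW: children DL:{A,C}, ISW:{G} ∪→ {A,C,G}; cost 1
[col 1] MX: children M:{C}, X:{A} ∪→ {A,C}; cost 1
[col 1] DILMSWX: children DILSW:{A,C,G}, MX:{A,C} ∩→ {A,C}; cost 0
[col 2] DL: children D:{C}, L:{T} ∪→ {C,T}; cost 1
[col 2] SW: children S:{G}, W:{C} ∪→ {C,G}; cost 1
[col 2] ISW: children I:{A}, SW:{C,G} ∪→ {A,C,G}; cost 1
[col 2] DILSW: children DL:{C,T}, ISW:{A,C,G} ∩→ {C}; cost 0
[col 2] MX: children M:{C}, X:{C} ∩→ {C}; cost 0
[col 2] DILMSWX: children DILSW:{C}, MX:{C} ∩→ {C}; cost 0
[col 3] DL: children D:{A}, L:{A} ∩→ {A}; cost 0
[col 3] SW: children S:{G}, W:{G} ∩→ {G}; cost 0
[col 3] ISW: children I:{A}, SW:{G} ∪→ {A,G}; cost 1
[col 3] DILSW: children DL:{A}, ISW:{A,G} ∩→ {A}; cost 0
[col 3] MX: children M:{T}, X:{G} ∪→ {G,T}; cost 1
[col 3] DILMSWX: children DILSW:{A}, MX:{G,T} ∪→ {A,G,T}; cost 1
[col 4] DL: children D:{A}, L:{T} ∪→ {A,T}; cost 1
[col 4] SW: children S:{G}, W:{T} ∪→ {G,T}; cost 1
[col 4] ISW: children I:{T}, SW:{G,T} ∩→ {T}; cost 0
[col 4] DILSW: children DL:{A,T}, ISW:{T} ∩→ {T}; cost 0
[col 4] MX: children M:{A}, X:{T} ∪→ {A,T}; cost 1
[col 4] DILMSWX: children DILSW:{T}, MX:{A,T} ∩→ {T}; cost 0
per-site changes: [4, 3, 3, 3, 3]; total = 16

16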